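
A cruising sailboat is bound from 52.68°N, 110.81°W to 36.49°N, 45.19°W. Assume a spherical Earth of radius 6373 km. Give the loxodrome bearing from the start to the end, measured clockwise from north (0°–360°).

109.3°

Δψ = ln[tan(π/4+φ₂/2)/tan(π/4+φ₁/2)] = -0.4007
Δλ = +1.1453 rad (taken the short way round)
course = atan2(Δλ, Δψ) = 109.28°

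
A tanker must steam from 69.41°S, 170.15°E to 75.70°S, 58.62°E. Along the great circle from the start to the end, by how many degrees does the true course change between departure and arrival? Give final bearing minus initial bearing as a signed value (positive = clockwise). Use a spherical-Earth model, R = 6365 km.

+109.1°

At departure: θ₁ = atan2(sin Δλ cos φ₂, cos φ₁ sin φ₂ − sin φ₁ cos φ₂ cos Δλ) = 208.36°
At arrival: θ₂ = atan2(sin Δλ cos φ₁, −cos φ₂ sin φ₁ + sin φ₂ cos φ₁ cos Δλ) = 317.44°
Δθ = θ₂ − θ₁ = +109.1°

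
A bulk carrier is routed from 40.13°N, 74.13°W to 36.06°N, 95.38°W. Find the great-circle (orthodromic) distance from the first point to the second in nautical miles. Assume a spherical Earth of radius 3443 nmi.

Haversine: a = sin²(Δφ/2)+cos φ₁ cos φ₂ sin²(Δλ/2) = 0.02227;  σ = 2·atan2(√a,√(1−a))
σ = 17.166° → d = Rσ = 3443·0.29961 = 1032 nmi

1032 nmi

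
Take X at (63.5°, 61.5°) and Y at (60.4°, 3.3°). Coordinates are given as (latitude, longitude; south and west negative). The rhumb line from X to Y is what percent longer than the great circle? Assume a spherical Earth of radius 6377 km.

3.5%

Great circle: σ = 0.4640 rad → d_gc = Rσ = 2958.8 km
Rhumb: Δφ = -0.0541, Δλ = -1.0158, Δψ = -0.1152, q = Δφ/Δψ = 0.4698 → d_rh = R√(Δφ²+q²Δλ²) = 3062.6 km
Excess = (3062.6 − 2958.8) / 2958.8 = 103.8 / 2958.8 = 3.51% ≈ 3.5%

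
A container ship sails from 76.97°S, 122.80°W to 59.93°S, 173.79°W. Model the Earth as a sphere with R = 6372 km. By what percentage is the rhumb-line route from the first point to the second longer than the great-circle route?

2.9%

Great circle: σ = 0.4172 rad → d_gc = Rσ = 2658.2 km
Rhumb: Δφ = +0.2974, Δλ = -0.8899, Δψ = +0.8553, q = Δφ/Δψ = 0.3477 → d_rh = R√(Δφ²+q²Δλ²) = 2734.9 km
Excess = (2734.9 − 2658.2) / 2658.2 = 76.7 / 2658.2 = 2.89% ≈ 2.9%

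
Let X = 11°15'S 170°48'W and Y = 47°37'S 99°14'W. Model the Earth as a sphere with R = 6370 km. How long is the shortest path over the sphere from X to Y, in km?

cos σ = sin φ₁ sin φ₂ + cos φ₁ cos φ₂ cos Δλ
      = sin(-11.25°)sin(-47.62°) + cos(-11.25°)cos(-47.62°)cos(71.57°) = 0.3532
σ = 69.320° → d = Rσ = 6370·1.20985 = 7707 km

7707 km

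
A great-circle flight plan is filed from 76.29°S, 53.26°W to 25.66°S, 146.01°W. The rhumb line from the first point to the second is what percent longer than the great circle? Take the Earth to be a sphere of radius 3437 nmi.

7.7%

Great circle: σ = 1.1479 rad → d_gc = Rσ = 3945.2 nmi
Rhumb: Δφ = +0.8837, Δλ = -1.6188, Δψ = +1.6548, q = Δφ/Δψ = 0.5340 → d_rh = R√(Δφ²+q²Δλ²) = 4248.6 nmi
Excess = (4248.6 − 3945.2) / 3945.2 = 303.4 / 3945.2 = 7.69% ≈ 7.7%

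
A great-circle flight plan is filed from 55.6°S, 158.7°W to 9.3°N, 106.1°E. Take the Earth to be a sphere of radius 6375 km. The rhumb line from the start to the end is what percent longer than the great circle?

Great circle: σ = 1.7557 rad → d_gc = Rσ = 11192.7 km
Rhumb: Δφ = +1.1327, Δλ = -1.6616, Δψ = +1.3357, q = Δφ/Δψ = 0.8481 → d_rh = R√(Δφ²+q²Δλ²) = 11525.5 km
Excess = (11525.5 − 11192.7) / 11192.7 = 332.8 / 11192.7 = 2.97% ≈ 3.0%

3.0%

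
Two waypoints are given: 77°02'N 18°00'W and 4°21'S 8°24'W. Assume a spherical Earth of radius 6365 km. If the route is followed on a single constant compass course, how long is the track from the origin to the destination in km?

9066 km

Δψ = ln[tan(π/4+φ₂/2)/tan(π/4+φ₁/2)] = -2.2507;  Δφ = -1.4204 rad,  Δλ = +0.1676 rad
q = Δφ/Δψ = 0.6311
d = R·√(Δφ² + q²Δλ²) = 6365·1.42434 = 9066 km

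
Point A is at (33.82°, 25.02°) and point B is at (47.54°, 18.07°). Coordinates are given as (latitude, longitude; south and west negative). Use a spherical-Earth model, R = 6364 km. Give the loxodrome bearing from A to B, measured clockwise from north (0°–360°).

Δψ = ln[tan(π/4+φ₂/2)/tan(π/4+φ₁/2)] = +0.3176
Δλ = -0.1213 rad (taken the short way round)
course = atan2(Δλ, Δψ) = 339.10°

339.1°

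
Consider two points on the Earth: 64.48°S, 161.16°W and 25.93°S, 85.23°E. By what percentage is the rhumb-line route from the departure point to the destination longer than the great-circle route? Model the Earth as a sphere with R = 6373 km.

11.0%

Great circle: σ = 1.3290 rad → d_gc = Rσ = 8469.8 km
Rhumb: Δφ = +0.6728, Δλ = -1.9829, Δψ = +1.0163, q = Δφ/Δψ = 0.6620 → d_rh = R√(Δφ²+q²Δλ²) = 9400.6 km
Excess = (9400.6 − 8469.8) / 8469.8 = 930.8 / 8469.8 = 10.99% ≈ 11.0%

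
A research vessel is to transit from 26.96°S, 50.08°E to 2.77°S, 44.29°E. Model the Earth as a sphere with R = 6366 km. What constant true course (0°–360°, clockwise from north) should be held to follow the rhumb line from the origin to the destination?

347.1°

Δψ = ln[tan(π/4+φ₂/2)/tan(π/4+φ₁/2)] = +0.4406
Δλ = -0.1011 rad (taken the short way round)
course = atan2(Δλ, Δψ) = 347.08°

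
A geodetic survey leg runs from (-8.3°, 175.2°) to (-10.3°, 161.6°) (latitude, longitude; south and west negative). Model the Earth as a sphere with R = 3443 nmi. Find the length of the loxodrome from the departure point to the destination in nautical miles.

Δψ = ln[tan(π/4+φ₂/2)/tan(π/4+φ₁/2)] = -0.0354;  Δφ = -0.0349 rad,  Δλ = -0.2374 rad
q = Δφ/Δψ = 0.9868
d = R·√(Δφ² + q²Δλ²) = 3443·0.23682 = 815 nmi

815 nmi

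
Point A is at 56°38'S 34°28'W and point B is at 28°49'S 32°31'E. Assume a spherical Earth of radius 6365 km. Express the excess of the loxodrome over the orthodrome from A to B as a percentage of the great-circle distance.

3.0%

Great circle: σ = 0.9385 rad → d_gc = Rσ = 5973.7 km
Rhumb: Δφ = +0.4855, Δλ = +1.1691, Δψ = +0.6794, q = Δφ/Δψ = 0.7146 → d_rh = R√(Δφ²+q²Δλ²) = 6150.2 km
Excess = (6150.2 − 5973.7) / 5973.7 = 176.5 / 5973.7 = 2.955% ≈ 3.0%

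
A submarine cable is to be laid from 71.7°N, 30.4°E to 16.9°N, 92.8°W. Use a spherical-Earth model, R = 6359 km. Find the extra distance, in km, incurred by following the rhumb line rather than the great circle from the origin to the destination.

Great circle: cos σ = sin φ₁ sin φ₂ + cos φ₁ cos φ₂ cos Δλ,  σ = 1.4591 rad → d_gc = 9278.2 km
Rhumb line: Δψ = -1.5266, q = Δφ/Δψ = 0.6265, d_rh = R√(Δφ²+q²Δλ²) = 10506.1 km
Excess = 10506.1 − 9278.2 = 1227.9 ≈ 1228 km

1228 km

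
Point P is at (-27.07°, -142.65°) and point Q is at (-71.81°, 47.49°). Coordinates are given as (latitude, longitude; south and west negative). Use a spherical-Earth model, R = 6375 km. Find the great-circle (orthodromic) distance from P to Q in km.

Haversine: a = sin²(Δφ/2)+cos φ₁ cos φ₂ sin²(Δλ/2) = 0.42065;  σ = 2·atan2(√a,√(1−a))
σ = 80.868° → d = Rσ = 6375·1.41142 = 8998 km

8998 km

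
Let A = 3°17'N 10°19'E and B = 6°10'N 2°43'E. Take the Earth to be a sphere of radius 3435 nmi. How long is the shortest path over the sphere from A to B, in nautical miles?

cos σ = sin φ₁ sin φ₂ + cos φ₁ cos φ₂ cos Δλ
      = sin(3.28°)sin(6.17°) + cos(3.28°)cos(6.17°)cos(-7.60°) = 0.9900
σ = 8.104° → d = Rσ = 3435·0.14143 = 486 nmi

486 nmi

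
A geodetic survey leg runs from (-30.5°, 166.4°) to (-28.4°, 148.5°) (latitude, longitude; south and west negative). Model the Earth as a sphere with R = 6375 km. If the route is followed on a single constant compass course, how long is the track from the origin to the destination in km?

Δψ = ln[tan(π/4+φ₂/2)/tan(π/4+φ₁/2)] = +0.0421;  Δφ = +0.0367 rad,  Δλ = -0.3124 rad
q = Δφ/Δψ = 0.8707
d = R·√(Δφ² + q²Δλ²) = 6375·0.27448 = 1750 km

1750 km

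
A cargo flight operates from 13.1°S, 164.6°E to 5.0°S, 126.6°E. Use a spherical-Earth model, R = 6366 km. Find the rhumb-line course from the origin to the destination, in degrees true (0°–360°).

282.2°

Meridional parts: M(φ₁)=-0.2307, M(φ₂)=-0.0874 → ΔM = +0.1433;  Δλ = -0.6632 rad
tan C = Δλ / ΔM = -4.6289 → C = 282.19°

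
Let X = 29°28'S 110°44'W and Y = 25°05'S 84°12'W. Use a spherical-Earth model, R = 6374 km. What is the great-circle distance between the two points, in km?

Haversine: a = sin²(Δφ/2)+cos φ₁ cos φ₂ sin²(Δλ/2) = 0.04299;  σ = 2·atan2(√a,√(1−a))
σ = 23.933° → d = Rσ = 6374·0.41770 = 2662 km

2662 km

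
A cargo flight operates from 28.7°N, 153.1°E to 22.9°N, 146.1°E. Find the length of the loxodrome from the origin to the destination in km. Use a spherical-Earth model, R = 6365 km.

Δψ = ln[tan(π/4+φ₂/2)/tan(π/4+φ₁/2)] = -0.1125;  Δφ = -0.1012 rad,  Δλ = -0.1222 rad
q = Δφ/Δψ = 0.8998
d = R·√(Δφ² + q²Δλ²) = 6365·0.14944 = 951 km

951 km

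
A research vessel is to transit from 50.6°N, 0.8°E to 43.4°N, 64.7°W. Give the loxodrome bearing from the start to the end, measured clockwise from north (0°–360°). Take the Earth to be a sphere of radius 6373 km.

Δψ = ln[tan(π/4+φ₂/2)/tan(π/4+φ₁/2)] = -0.1847
Δλ = -1.1432 rad (taken the short way round)
course = atan2(Δλ, Δψ) = 260.82°

260.8°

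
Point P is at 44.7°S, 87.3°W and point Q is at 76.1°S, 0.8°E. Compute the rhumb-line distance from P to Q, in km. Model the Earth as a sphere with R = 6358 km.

5576 km

Rhumb course C = atan2(Δλ, Δψ) with Δψ = ln[tan(π/4+φ₂/2)/tan(π/4+φ₁/2)] = -1.2306, Δλ = +1.5376 → C = 128.67°
d = R·|Δφ| / |cos C| = 6358·0.54803 / 0.62484 = 5576 km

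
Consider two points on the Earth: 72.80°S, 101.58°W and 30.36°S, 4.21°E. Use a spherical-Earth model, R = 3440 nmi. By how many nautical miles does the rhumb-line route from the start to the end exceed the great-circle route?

Great circle: cos σ = sin φ₁ sin φ₂ + cos φ₁ cos φ₂ cos Δλ,  σ = 1.1446 rad → d_gc = 3937.5 nmi
Rhumb line: Δψ = +1.3323, q = Δφ/Δψ = 0.5560, d_rh = R√(Δφ²+q²Δλ²) = 4354.5 nmi
Excess = 4354.5 − 3937.5 = 417.0 ≈ 417 nmi

417 nmi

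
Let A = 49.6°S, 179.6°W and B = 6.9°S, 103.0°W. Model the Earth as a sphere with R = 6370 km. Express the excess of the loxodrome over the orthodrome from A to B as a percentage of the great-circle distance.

Great circle: σ = 1.3278 rad → d_gc = Rσ = 8458.2 km
Rhumb: Δφ = +0.7453, Δλ = +1.3369, Δψ = +0.8791, q = Δφ/Δψ = 0.8477 → d_rh = R√(Δφ²+q²Δλ²) = 8640.2 km
Excess = (8640.2 − 8458.2) / 8458.2 = 182.0 / 8458.2 = 2.152% ≈ 2.2%

2.2%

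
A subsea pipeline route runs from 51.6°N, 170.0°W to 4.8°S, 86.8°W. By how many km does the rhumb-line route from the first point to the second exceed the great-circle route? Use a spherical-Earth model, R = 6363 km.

204 km

Great circle: cos σ = sin φ₁ sin φ₂ + cos φ₁ cos φ₂ cos Δλ,  σ = 1.5631 rad → d_gc = 9945.9 km
Rhumb line: Δψ = -1.1387, q = Δφ/Δψ = 0.8644, d_rh = R√(Δφ²+q²Δλ²) = 10150.2 km
Excess = 10150.2 − 9945.9 = 204.3 ≈ 204 km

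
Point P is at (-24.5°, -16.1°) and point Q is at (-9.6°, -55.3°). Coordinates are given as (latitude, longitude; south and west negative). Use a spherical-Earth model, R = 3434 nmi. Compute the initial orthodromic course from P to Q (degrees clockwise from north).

284.8°

N = sin Δλ·cos φ₂ = -0.6232;  D = cos φ₁ sin φ₂ − sin φ₁ cos φ₂ cos Δλ = +0.1651
initial course = atan2(N, D) = 284.84°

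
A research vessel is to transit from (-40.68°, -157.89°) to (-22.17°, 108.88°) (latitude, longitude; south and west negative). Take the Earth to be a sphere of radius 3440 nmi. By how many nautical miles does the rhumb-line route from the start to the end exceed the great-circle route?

Great circle: cos σ = sin φ₁ sin φ₂ + cos φ₁ cos φ₂ cos Δλ,  σ = 1.3629 rad → d_gc = 4688.4 nmi
Rhumb line: Δψ = +0.3815, q = Δφ/Δψ = 0.8468, d_rh = R√(Δφ²+q²Δλ²) = 4868.5 nmi
Excess = 4868.5 − 4688.4 = 180.1 ≈ 180 nmi

180 nmi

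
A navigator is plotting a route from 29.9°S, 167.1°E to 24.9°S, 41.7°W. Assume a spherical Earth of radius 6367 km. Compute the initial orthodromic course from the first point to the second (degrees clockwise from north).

N = sin Δλ·cos φ₂ = +0.4370;  D = cos φ₁ sin φ₂ − sin φ₁ cos φ₂ cos Δλ = -0.7612
initial course = atan2(N, D) = 150.14°

150.1°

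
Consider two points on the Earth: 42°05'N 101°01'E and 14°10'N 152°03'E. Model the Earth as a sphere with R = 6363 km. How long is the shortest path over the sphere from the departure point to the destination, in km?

5768 km

cos σ = sin φ₁ sin φ₂ + cos φ₁ cos φ₂ cos Δλ
      = sin(42.08°)sin(14.17°) + cos(42.08°)cos(14.17°)cos(51.03°) = 0.6166
σ = 51.934° → d = Rσ = 6363·0.90643 = 5768 km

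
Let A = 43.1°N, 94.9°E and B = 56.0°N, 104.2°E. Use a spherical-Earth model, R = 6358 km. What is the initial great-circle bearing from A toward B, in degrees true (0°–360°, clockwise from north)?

21.6°

θ = atan2( sin Δλ·cos φ₂ ,  cos φ₁ sin φ₂ − sin φ₁ cos φ₂ cos Δλ )
  = atan2(+0.0904, +0.2283) = 21.60°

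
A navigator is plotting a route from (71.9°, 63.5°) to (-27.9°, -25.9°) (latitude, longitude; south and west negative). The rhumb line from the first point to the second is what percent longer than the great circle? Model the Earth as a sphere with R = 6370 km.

3.1%

Great circle: σ = 2.0285 rad → d_gc = Rσ = 12921.6 km
Rhumb: Δφ = -1.7418, Δλ = -1.5603, Δψ = -2.3445, q = Δφ/Δψ = 0.7429 → d_rh = R√(Δφ²+q²Δλ²) = 13328.1 km
Excess = (13328.1 − 12921.6) / 12921.6 = 406.5 / 12921.6 = 3.146% ≈ 3.1%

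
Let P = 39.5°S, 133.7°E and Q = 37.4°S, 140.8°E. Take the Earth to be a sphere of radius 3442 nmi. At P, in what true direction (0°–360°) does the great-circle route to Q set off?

71.5°

N = sin Δλ·cos φ₂ = +0.0982;  D = cos φ₁ sin φ₂ − sin φ₁ cos φ₂ cos Δλ = +0.0328
initial course = atan2(N, D) = 71.54°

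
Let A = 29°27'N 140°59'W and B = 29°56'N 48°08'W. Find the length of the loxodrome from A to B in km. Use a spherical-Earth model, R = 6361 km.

Δψ = ln[tan(π/4+φ₂/2)/tan(π/4+φ₁/2)] = +0.0097;  Δφ = +0.0084 rad,  Δλ = +1.6205 rad
q = Δφ/Δψ = 0.8687
d = R·√(Δφ² + q²Δλ²) = 6361·1.40779 = 8955 km

8955 km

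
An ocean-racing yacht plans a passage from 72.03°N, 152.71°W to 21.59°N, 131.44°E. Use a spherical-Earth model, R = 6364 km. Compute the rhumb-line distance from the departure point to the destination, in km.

Rhumb course C = atan2(Δλ, Δψ) with Δψ = ln[tan(π/4+φ₂/2)/tan(π/4+φ₁/2)] = -1.4584, Δλ = -1.3238 → C = 222.23°
d = R·|Δφ| / |cos C| = 6364·0.88034 / 0.74043 = 7567 km

7567 km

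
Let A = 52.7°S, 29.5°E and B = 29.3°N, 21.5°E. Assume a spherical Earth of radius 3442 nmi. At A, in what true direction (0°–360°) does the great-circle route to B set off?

N = sin Δλ·cos φ₂ = -0.1214;  D = cos φ₁ sin φ₂ − sin φ₁ cos φ₂ cos Δλ = +0.9835
initial course = atan2(N, D) = 352.97°

353.0°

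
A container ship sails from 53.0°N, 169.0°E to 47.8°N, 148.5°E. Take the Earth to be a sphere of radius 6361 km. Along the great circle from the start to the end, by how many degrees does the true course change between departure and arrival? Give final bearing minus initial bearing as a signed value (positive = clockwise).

-15.9°

Initial bearing θ₁ = atan2(sin Δλ cos φ₂, cos φ₁ sin φ₂ − sin φ₁ cos φ₂ cos Δλ) = 256.46°
Final bearing θ₂ = (initial bearing from the destination back to the start) + 180° = 240.58°
Δθ = θ₂ − θ₁ = -15.9°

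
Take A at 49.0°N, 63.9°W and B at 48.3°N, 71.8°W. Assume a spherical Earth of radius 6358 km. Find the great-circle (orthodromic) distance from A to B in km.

Haversine: a = sin²(Δφ/2)+cos φ₁ cos φ₂ sin²(Δλ/2) = 0.00211;  σ = 2·atan2(√a,√(1−a))
σ = 5.263° → d = Rσ = 6358·0.09186 = 584 km

584 km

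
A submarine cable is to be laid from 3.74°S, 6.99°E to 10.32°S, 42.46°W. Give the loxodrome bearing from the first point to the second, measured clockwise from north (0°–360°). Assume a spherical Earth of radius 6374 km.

Meridional parts: M(φ₁)=-0.0653, M(φ₂)=-0.1811 → ΔM = -0.1158;  Δλ = -0.8631 rad
tan C = Δλ / ΔM = +7.4545 → C = 262.36°

262.4°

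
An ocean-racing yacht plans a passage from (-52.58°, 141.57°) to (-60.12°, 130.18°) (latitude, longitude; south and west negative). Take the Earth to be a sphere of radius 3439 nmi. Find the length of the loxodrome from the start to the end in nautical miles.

589 nmi

Δψ = ln[tan(π/4+φ₂/2)/tan(π/4+φ₁/2)] = -0.2384;  Δφ = -0.1316 rad,  Δλ = -0.1988 rad
q = Δφ/Δψ = 0.5519
d = R·√(Δφ² + q²Δλ²) = 3439·0.17133 = 589 nmi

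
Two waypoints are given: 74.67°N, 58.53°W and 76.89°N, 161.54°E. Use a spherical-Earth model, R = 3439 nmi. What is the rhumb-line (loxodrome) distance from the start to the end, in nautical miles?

Rhumb course C = atan2(Δλ, Δψ) with Δψ = ln[tan(π/4+φ₂/2)/tan(π/4+φ₁/2)] = +0.1581, Δλ = -2.4422 → C = 273.70°
d = R·|Δφ| / |cos C| = 3439·0.03875 / 0.06458 = 2063 nmi

2063 nmi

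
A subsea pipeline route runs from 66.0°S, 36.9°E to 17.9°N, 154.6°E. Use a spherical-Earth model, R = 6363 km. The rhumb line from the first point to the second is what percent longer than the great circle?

Great circle: σ = 2.0496 rad → d_gc = Rσ = 13041.5 km
Rhumb: Δφ = +1.4643, Δλ = +2.0543, Δψ = +1.8662, q = Δφ/Δψ = 0.7847 → d_rh = R√(Δφ²+q²Δλ²) = 13856.9 km
Excess = (13856.9 − 13041.5) / 13041.5 = 815.4 / 13041.5 = 6.252% ≈ 6.3%

6.3%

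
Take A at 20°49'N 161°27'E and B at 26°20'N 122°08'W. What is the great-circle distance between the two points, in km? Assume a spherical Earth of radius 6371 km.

Haversine: a = sin²(Δφ/2)+cos φ₁ cos φ₂ sin²(Δλ/2) = 0.32280;  σ = 2·atan2(√a,√(1−a))
σ = 69.244° → d = Rσ = 6371·1.20853 = 7700 km

7700 km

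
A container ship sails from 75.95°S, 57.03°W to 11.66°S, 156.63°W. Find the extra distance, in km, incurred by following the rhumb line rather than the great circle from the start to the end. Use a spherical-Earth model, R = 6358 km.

707 km

Great circle: cos σ = sin φ₁ sin φ₂ + cos φ₁ cos φ₂ cos Δλ,  σ = 1.4137 rad → d_gc = 8988.6 km
Rhumb line: Δψ = +1.8888, q = Δφ/Δψ = 0.5941, d_rh = R√(Δφ²+q²Δλ²) = 9695.7 km
Excess = 9695.7 − 8988.6 = 707.1 ≈ 707 km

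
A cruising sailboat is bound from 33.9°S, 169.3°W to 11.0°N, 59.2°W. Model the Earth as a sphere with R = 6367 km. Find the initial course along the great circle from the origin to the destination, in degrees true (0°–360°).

N = sin Δλ·cos φ₂ = +0.9218;  D = cos φ₁ sin φ₂ − sin φ₁ cos φ₂ cos Δλ = -0.0298
initial course = atan2(N, D) = 91.85°

91.9°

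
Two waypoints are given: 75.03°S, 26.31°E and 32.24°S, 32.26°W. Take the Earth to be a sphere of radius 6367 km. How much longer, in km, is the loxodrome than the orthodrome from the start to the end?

Great circle: cos σ = sin φ₁ sin φ₂ + cos φ₁ cos φ₂ cos Δλ,  σ = 0.8902 rad → d_gc = 5667.6 km
Rhumb line: Δψ = +1.4346, q = Δφ/Δψ = 0.5206, d_rh = R√(Δφ²+q²Δλ²) = 5838.7 km
Excess = 5838.7 − 5667.6 = 171.1 ≈ 171 km

171 km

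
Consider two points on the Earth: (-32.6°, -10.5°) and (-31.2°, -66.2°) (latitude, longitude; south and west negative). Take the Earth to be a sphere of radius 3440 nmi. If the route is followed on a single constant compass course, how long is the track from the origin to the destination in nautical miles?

Δψ = ln[tan(π/4+φ₂/2)/tan(π/4+φ₁/2)] = +0.0288;  Δφ = +0.0244 rad,  Δλ = -0.9721 rad
q = Δφ/Δψ = 0.8489
d = R·√(Δφ² + q²Δλ²) = 3440·0.82565 = 2840 nmi

2840 nmi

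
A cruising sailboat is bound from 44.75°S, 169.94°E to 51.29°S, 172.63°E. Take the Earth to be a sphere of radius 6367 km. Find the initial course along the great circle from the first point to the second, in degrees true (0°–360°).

165.6°

θ = atan2( sin Δλ·cos φ₂ ,  cos φ₁ sin φ₂ − sin φ₁ cos φ₂ cos Δλ )
  = atan2(+0.0294, -0.1144) = 165.61°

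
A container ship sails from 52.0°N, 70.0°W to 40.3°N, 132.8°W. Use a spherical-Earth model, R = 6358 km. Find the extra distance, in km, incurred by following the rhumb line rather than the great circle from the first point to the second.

Great circle: cos σ = sin φ₁ sin φ₂ + cos φ₁ cos φ₂ cos Δλ,  σ = 0.7608 rad → d_gc = 4836.97 km
Rhumb line: Δψ = -0.2964, q = Δφ/Δψ = 0.6889, d_rh = R√(Δφ²+q²Δλ²) = 4973.54 km
Excess = 4973.54 − 4836.97 = 136.57 ≈ 137 km

137 km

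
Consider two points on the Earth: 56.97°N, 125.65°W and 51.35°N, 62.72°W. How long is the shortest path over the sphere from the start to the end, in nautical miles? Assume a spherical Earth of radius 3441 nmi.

Haversine: a = sin²(Δφ/2)+cos φ₁ cos φ₂ sin²(Δλ/2) = 0.09516;  σ = 2·atan2(√a,√(1−a))
σ = 35.935° → d = Rσ = 3441·0.62718 = 2158 nmi

2158 nmi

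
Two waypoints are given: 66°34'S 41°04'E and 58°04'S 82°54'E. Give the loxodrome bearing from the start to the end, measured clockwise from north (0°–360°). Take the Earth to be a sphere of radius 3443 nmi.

Δψ = ln[tan(π/4+φ₂/2)/tan(π/4+φ₁/2)] = +0.3218
Δλ = +0.7301 rad (taken the short way round)
course = atan2(Δλ, Δψ) = 66.22°

66.2°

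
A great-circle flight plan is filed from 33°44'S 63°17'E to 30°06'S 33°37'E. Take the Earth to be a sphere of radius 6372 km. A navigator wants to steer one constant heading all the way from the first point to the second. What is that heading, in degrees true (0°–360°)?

Meridional parts: M(φ₁)=-0.6261, M(φ₂)=-0.5513 → ΔM = +0.0747;  Δλ = -0.5178 rad
tan C = Δλ / ΔM = -6.9287 → C = 278.21°

278.2°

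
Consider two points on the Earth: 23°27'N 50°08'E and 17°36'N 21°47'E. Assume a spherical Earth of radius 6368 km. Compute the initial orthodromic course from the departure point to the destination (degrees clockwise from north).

N = sin Δλ·cos φ₂ = -0.4526;  D = cos φ₁ sin φ₂ − sin φ₁ cos φ₂ cos Δλ = -0.0564
initial course = atan2(N, D) = 262.89°

262.9°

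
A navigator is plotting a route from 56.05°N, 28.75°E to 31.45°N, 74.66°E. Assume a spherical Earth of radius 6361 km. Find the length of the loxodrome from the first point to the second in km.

4519 km

Rhumb course C = atan2(Δλ, Δψ) with Δψ = ln[tan(π/4+φ₂/2)/tan(π/4+φ₁/2)] = -0.6079, Δλ = +0.8013 → C = 127.18°
d = R·|Δφ| / |cos C| = 6361·0.42935 / 0.60438 = 4519 km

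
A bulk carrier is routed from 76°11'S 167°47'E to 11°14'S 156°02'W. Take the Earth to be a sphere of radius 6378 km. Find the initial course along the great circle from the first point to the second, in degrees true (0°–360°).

38.7°

θ = atan2( sin Δλ·cos φ₂ ,  cos φ₁ sin φ₂ − sin φ₁ cos φ₂ cos Δλ )
  = atan2(+0.5791, +0.7222) = 38.72°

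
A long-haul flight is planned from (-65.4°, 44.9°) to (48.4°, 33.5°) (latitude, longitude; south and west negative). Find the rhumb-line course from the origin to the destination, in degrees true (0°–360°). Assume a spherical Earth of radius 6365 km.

355.4°

Meridional parts: M(φ₁)=-1.5231, M(φ₂)=+0.9679 → ΔM = +2.4910;  Δλ = -0.1990 rad
tan C = Δλ / ΔM = -0.0799 → C = 355.43°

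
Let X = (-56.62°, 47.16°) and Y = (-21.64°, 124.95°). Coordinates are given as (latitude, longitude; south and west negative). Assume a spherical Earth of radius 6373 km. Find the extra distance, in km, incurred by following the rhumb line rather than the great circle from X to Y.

267 km

Great circle: cos σ = sin φ₁ sin φ₂ + cos φ₁ cos φ₂ cos Δλ,  σ = 1.1416 rad → d_gc = 7275.7 km
Rhumb line: Δψ = +0.8176, q = Δφ/Δψ = 0.7468, d_rh = R√(Δφ²+q²Δλ²) = 7542.4 km
Excess = 7542.4 − 7275.7 = 266.7 ≈ 267 km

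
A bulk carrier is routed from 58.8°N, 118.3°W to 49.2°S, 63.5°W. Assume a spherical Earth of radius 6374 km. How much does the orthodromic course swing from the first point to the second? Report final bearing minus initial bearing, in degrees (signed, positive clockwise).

+8.4°

Initial bearing θ₁ = atan2(sin Δλ cos φ₂, cos φ₁ sin φ₂ − sin φ₁ cos φ₂ cos Δλ) = 143.22°
Final bearing θ₂ = (initial bearing from the destination back to the start) + 180° = 151.66°
Δθ = θ₂ − θ₁ = +8.4°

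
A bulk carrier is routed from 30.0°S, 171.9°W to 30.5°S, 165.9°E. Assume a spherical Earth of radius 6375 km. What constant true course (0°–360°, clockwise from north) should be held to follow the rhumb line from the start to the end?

Meridional parts: M(φ₁)=-0.5493, M(φ₂)=-0.5594 → ΔM = -0.0101;  Δλ = -0.3875 rad
tan C = Δλ / ΔM = +38.3541 → C = 268.51°

268.5°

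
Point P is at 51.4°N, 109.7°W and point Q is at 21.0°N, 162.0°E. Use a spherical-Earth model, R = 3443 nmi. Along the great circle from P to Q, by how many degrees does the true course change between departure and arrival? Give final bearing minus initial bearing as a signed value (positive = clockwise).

-61.4°

Initial bearing θ₁ = atan2(sin Δλ cos φ₂, cos φ₁ sin φ₂ − sin φ₁ cos φ₂ cos Δλ) = 282.21°
Final bearing θ₂ = (initial bearing from the destination back to the start) + 180° = 220.78°
Δθ = θ₂ − θ₁ = -61.4°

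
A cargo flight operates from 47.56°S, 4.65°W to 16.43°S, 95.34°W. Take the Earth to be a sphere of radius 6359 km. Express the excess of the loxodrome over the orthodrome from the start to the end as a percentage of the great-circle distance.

Great circle: σ = 1.3685 rad → d_gc = Rσ = 8702.2 km
Rhumb: Δφ = +0.5433, Δλ = -1.5828, Δψ = +0.6553, q = Δφ/Δψ = 0.8292 → d_rh = R√(Δφ²+q²Δλ²) = 9032.6 km
Excess = (9032.6 − 8702.2) / 8702.2 = 330.4 / 8702.2 = 3.80% ≈ 3.8%

3.8%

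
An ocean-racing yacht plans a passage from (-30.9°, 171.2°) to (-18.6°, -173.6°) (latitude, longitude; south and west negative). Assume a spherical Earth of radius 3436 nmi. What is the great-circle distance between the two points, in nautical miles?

Haversine: a = sin²(Δφ/2)+cos φ₁ cos φ₂ sin²(Δλ/2) = 0.02570;  σ = 2·atan2(√a,√(1−a))
σ = 18.451° → d = Rσ = 3436·0.32203 = 1106 nmi

1106 nmi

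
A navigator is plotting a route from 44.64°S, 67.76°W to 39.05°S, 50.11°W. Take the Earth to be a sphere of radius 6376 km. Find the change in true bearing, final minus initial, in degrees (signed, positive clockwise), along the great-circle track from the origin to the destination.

Initial bearing θ₁ = atan2(sin Δλ cos φ₂, cos φ₁ sin φ₂ − sin φ₁ cos φ₂ cos Δλ) = 73.06°
Final bearing θ₂ = (initial bearing from the destination back to the start) + 180° = 61.22°
Δθ = θ₂ − θ₁ = -11.8°

-11.8°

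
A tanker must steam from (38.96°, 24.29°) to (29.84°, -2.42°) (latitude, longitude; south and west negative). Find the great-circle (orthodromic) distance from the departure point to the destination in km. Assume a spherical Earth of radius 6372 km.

Haversine: a = sin²(Δφ/2)+cos φ₁ cos φ₂ sin²(Δλ/2) = 0.04231;  σ = 2·atan2(√a,√(1−a))
σ = 23.739° → d = Rσ = 6372·0.41433 = 2640 km

2640 km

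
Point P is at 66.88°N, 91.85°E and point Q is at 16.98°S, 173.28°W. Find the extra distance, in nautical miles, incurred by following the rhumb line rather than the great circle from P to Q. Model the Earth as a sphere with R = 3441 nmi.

244 nmi

Great circle: cos σ = sin φ₁ sin φ₂ + cos φ₁ cos φ₂ cos Δλ,  σ = 1.8760 rad → d_gc = 6455.2 nmi
Rhumb line: Δψ = -1.8878, q = Δφ/Δψ = 0.7753, d_rh = R√(Δφ²+q²Δλ²) = 6699.2 nmi
Excess = 6699.2 − 6455.2 = 244.0 ≈ 244 nmi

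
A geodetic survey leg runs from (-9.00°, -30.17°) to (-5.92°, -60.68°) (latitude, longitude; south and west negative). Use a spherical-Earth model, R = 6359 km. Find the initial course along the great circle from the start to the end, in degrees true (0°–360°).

273.6°

θ = atan2( sin Δλ·cos φ₂ ,  cos φ₁ sin φ₂ − sin φ₁ cos φ₂ cos Δλ )
  = atan2(-0.5050, +0.0322) = 273.65°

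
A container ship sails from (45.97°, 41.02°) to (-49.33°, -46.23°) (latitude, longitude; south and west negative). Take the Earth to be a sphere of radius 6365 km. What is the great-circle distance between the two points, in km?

13506 km

Haversine: a = sin²(Δφ/2)+cos φ₁ cos φ₂ sin²(Δλ/2) = 0.76180;  σ = 2·atan2(√a,√(1−a))
σ = 121.574° → d = Rσ = 6365·2.12186 = 13506 km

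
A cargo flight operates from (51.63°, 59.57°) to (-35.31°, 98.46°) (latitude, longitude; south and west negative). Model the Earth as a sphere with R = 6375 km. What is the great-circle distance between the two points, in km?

10389 km

Haversine: a = sin²(Δφ/2)+cos φ₁ cos φ₂ sin²(Δλ/2) = 0.52945;  σ = 2·atan2(√a,√(1−a))
σ = 93.376° → d = Rσ = 6375·1.62972 = 10389 km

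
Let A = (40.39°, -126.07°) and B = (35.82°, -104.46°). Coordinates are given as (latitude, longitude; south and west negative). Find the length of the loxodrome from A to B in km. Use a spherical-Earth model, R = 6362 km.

1954 km

Rhumb course C = atan2(Δλ, Δψ) with Δψ = ln[tan(π/4+φ₂/2)/tan(π/4+φ₁/2)] = -0.1014, Δλ = +0.3772 → C = 105.05°
d = R·|Δφ| / |cos C| = 6362·0.07976 / 0.25969 = 1954 km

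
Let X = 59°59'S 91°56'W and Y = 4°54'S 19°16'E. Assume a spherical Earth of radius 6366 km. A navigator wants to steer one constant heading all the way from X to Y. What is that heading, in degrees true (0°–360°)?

57.6°

Meridional parts: M(φ₁)=-1.3164, M(φ₂)=-0.0856 → ΔM = +1.2308;  Δλ = +1.9408 rad
tan C = Δλ / ΔM = +1.5769 → C = 57.62°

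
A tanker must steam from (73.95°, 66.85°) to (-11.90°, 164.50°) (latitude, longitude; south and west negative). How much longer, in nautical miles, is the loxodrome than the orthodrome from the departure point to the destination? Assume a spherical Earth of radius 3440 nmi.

339 nmi

Great circle: cos σ = sin φ₁ sin φ₂ + cos φ₁ cos φ₂ cos Δλ,  σ = 1.8072 rad → d_gc = 6216.7 nmi
Rhumb line: Δψ = -2.1683, q = Δφ/Δψ = 0.6910, d_rh = R√(Δφ²+q²Δλ²) = 6556.0 nmi
Excess = 6556.0 − 6216.7 = 339.3 ≈ 339 nmi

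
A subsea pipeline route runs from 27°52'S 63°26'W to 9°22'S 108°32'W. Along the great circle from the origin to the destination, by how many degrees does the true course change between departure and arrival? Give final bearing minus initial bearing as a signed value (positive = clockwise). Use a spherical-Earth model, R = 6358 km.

+15.3°

Initial bearing θ₁ = atan2(sin Δλ cos φ₂, cos φ₁ sin φ₂ − sin φ₁ cos φ₂ cos Δλ) = 284.57°
Final bearing θ₂ = (initial bearing from the destination back to the start) + 180° = 299.87°
Δθ = θ₂ − θ₁ = +15.3°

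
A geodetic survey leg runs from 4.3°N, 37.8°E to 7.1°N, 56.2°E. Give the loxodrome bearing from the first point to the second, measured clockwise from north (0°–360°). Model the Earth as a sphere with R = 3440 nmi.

Δψ = ln[tan(π/4+φ₂/2)/tan(π/4+φ₁/2)] = +0.0491
Δλ = +0.3211 rad (taken the short way round)
course = atan2(Δλ, Δψ) = 81.30°

81.3°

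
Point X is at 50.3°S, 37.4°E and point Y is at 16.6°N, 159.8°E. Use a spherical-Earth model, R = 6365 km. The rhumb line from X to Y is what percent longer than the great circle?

3.7%

Great circle: σ = 2.1505 rad → d_gc = Rσ = 13688.2 km
Rhumb: Δφ = +1.1676, Δλ = +2.1363, Δψ = +1.3127, q = Δφ/Δψ = 0.8895 → d_rh = R√(Δφ²+q²Δλ²) = 14195.5 km
Excess = (14195.5 − 13688.2) / 13688.2 = 507.3 / 13688.2 = 3.71% ≈ 3.7%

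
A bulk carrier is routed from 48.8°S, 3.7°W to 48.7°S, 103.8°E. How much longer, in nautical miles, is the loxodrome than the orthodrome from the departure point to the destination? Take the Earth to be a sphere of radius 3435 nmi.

398 nmi

Great circle: cos σ = sin φ₁ sin φ₂ + cos φ₁ cos φ₂ cos Δλ,  σ = 1.1213 rad → d_gc = 3851.6 nmi
Rhumb line: Δψ = +0.0026, q = Δφ/Δψ = 0.6593, d_rh = R√(Δφ²+q²Δλ²) = 4249.4 nmi
Excess = 4249.4 − 3851.6 = 397.8 ≈ 398 nmi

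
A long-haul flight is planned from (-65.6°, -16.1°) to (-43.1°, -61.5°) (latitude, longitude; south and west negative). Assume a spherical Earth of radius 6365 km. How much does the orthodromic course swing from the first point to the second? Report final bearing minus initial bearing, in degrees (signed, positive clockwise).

At departure: θ₁ = atan2(sin Δλ cos φ₂, cos φ₁ sin φ₂ − sin φ₁ cos φ₂ cos Δλ) = 289.55°
At arrival: θ₂ = atan2(sin Δλ cos φ₁, −cos φ₂ sin φ₁ + sin φ₂ cos φ₁ cos Δλ) = 327.78°
Δθ = θ₂ − θ₁ = +38.2°

+38.2°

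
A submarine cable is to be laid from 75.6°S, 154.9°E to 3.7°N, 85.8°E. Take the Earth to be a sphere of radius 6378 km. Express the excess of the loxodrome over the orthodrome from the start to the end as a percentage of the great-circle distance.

Great circle: σ = 1.5448 rad → d_gc = Rσ = 9852.5 km
Rhumb: Δφ = +1.3840, Δλ = -1.2060, Δψ = +2.1335, q = Δφ/Δψ = 0.6487 → d_rh = R√(Δφ²+q²Δλ²) = 10140.2 km
Excess = (10140.2 − 9852.5) / 9852.5 = 287.7 / 9852.5 = 2.92% ≈ 2.9%

2.9%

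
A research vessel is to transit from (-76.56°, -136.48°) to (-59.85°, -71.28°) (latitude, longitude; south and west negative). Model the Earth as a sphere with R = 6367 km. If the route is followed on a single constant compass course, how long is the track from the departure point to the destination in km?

Δψ = ln[tan(π/4+φ₂/2)/tan(π/4+φ₁/2)] = +0.8268;  Δφ = +0.2916 rad,  Δλ = +1.1380 rad
q = Δφ/Δψ = 0.3527
d = R·√(Δφ² + q²Δλ²) = 6367·0.49616 = 3159 km

3159 km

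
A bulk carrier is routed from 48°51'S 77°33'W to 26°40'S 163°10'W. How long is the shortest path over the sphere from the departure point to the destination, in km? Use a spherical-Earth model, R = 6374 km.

Haversine: a = sin²(Δφ/2)+cos φ₁ cos φ₂ sin²(Δλ/2) = 0.30856;  σ = 2·atan2(√a,√(1−a))
σ = 67.488° → d = Rσ = 6374·1.17788 = 7508 km

7508 km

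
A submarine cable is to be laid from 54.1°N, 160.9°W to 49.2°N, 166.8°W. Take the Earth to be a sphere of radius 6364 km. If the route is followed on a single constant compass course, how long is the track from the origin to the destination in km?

679 km

Δψ = ln[tan(π/4+φ₂/2)/tan(π/4+φ₁/2)] = -0.1380;  Δφ = -0.0855 rad,  Δλ = -0.1030 rad
q = Δφ/Δψ = 0.6197
d = R·√(Δφ² + q²Δλ²) = 6364·0.10670 = 679 km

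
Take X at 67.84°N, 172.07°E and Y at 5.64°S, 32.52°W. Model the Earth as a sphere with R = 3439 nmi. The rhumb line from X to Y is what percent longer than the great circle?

18.2%

Great circle: σ = 2.0179 rad → d_gc = Rσ = 6939.5 nmi
Rhumb: Δφ = -1.2825, Δλ = +2.7124, Δψ = -1.7291, q = Δφ/Δψ = 0.7417 → d_rh = R√(Δφ²+q²Δλ²) = 8204.7 nmi
Excess = (8204.7 − 6939.5) / 6939.5 = 1265.2 / 6939.5 = 18.23% ≈ 18.2%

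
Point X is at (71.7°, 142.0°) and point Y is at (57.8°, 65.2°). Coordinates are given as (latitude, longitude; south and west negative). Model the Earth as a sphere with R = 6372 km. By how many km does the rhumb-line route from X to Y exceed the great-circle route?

Great circle: cos σ = sin φ₁ sin φ₂ + cos φ₁ cos φ₂ cos Δλ,  σ = 0.5705 rad → d_gc = 3635.54 km
Rhumb line: Δψ = -0.5833, q = Δφ/Δψ = 0.4159, d_rh = R√(Δφ²+q²Δλ²) = 3873.95 km
Excess = 3873.95 − 3635.54 = 238.41 ≈ 238 km

238 km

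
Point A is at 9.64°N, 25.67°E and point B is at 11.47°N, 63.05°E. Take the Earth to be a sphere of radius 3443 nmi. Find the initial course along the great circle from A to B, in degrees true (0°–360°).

θ = atan2( sin Δλ·cos φ₂ ,  cos φ₁ sin φ₂ − sin φ₁ cos φ₂ cos Δλ )
  = atan2(+0.5950, +0.0656) = 83.70°

83.7°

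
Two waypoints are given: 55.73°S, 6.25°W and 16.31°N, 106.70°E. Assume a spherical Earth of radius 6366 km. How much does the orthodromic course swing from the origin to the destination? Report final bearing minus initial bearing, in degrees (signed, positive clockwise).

-64.4°

At departure: θ₁ = atan2(sin Δλ cos φ₂, cos φ₁ sin φ₂ − sin φ₁ cos φ₂ cos Δλ) = 99.70°
At arrival: θ₂ = atan2(sin Δλ cos φ₁, −cos φ₂ sin φ₁ + sin φ₂ cos φ₁ cos Δλ) = 35.33°
Δθ = θ₂ − θ₁ = -64.4°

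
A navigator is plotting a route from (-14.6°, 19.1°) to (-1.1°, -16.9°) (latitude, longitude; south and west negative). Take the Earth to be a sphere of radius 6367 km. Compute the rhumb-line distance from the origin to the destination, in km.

Rhumb course C = atan2(Δλ, Δψ) with Δψ = ln[tan(π/4+φ₂/2)/tan(π/4+φ₁/2)] = +0.2384, Δλ = -0.6283 → C = 290.78°
d = R·|Δφ| / |cos C| = 6367·0.23562 / 0.35478 = 4229 km

4229 km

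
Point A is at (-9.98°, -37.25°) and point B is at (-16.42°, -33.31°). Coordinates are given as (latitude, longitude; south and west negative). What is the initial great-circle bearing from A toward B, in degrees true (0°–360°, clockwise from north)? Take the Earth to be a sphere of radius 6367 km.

149.6°

θ = atan2( sin Δλ·cos φ₂ ,  cos φ₁ sin φ₂ − sin φ₁ cos φ₂ cos Δλ )
  = atan2(+0.0659, -0.1126) = 149.65°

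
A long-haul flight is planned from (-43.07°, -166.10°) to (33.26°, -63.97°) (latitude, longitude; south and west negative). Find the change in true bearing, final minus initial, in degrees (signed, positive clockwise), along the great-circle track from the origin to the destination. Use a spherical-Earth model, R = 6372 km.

Initial bearing θ₁ = atan2(sin Δλ cos φ₂, cos φ₁ sin φ₂ − sin φ₁ cos φ₂ cos Δλ) = 71.05°
Final bearing θ₂ = (initial bearing from the destination back to the start) + 180° = 55.72°
Δθ = θ₂ − θ₁ = -15.3°

-15.3°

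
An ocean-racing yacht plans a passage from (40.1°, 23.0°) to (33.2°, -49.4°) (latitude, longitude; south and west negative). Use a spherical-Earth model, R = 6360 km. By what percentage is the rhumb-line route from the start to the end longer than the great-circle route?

Great circle: σ = 0.9929 rad → d_gc = Rσ = 6315.1 km
Rhumb: Δφ = -0.1204, Δλ = -1.2636, Δψ = -0.1503, q = Δφ/Δψ = 0.8013 → d_rh = R√(Δφ²+q²Δλ²) = 6484.9 km
Excess = (6484.9 − 6315.1) / 6315.1 = 169.8 / 6315.1 = 2.69% ≈ 2.7%

2.7%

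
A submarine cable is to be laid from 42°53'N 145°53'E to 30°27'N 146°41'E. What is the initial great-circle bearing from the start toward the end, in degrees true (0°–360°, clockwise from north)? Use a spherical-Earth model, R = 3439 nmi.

N = sin Δλ·cos φ₂ = +0.0120;  D = cos φ₁ sin φ₂ − sin φ₁ cos φ₂ cos Δλ = -0.2152
initial course = atan2(N, D) = 176.80°

176.8°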